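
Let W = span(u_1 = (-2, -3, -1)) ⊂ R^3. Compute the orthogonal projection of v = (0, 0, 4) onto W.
proj_W(v) = (4/7, 6/7, 2/7)

Set up U = [u_1 | ... | u_1] ∈ R^(3×1). The projector onto W = col(U) is P = U (U^T U)^(-1) U^T.
Compute U^T U =
  [14],
and U^T v = (-4).
Solve U^T U · c = U^T v for the coefficients: c = (-2/7). The projection is proj_W(v) = U c.
Check: (v - proj_W(v)) · u_1 = 0  (should be 0).
Result: proj_W(v) = (4/7, 6/7, 2/7).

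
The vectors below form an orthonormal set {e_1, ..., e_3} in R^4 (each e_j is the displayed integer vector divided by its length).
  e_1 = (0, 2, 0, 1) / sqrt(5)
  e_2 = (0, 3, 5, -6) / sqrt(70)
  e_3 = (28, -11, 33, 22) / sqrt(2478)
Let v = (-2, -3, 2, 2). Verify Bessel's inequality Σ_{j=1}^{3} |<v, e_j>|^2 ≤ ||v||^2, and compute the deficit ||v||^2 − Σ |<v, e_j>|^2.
Σ |<v, e_j>|^2 = 471/59; ||v||^2 = 21; deficit = 768/59

Write each e_j = u_j / sqrt(<u_j, u_j>) where u_j is the displayed integer vector. Then <v, e_j> = <v, u_j> / sqrt(<u_j, u_j>), so |<v, e_j>|^2 = <v, u_j>^2 / <u_j, u_j>.
Coefficients: <v, e_1> = -4/sqrt(5), <v, e_2> = -11/sqrt(70), <v, e_3> = 87/sqrt(2478).
Square and sum: Σ |<v, e_j>|^2 = 471/59.
Compute ||v||^2 = v·v = 21.
Deficit = 21 − 471/59 = 768/59 ≥ 0, confirming Bessel's inequality. (The deficit equals ||v − Σ <v,e_j> e_j||^2, the squared distance from v to span{e_j}.)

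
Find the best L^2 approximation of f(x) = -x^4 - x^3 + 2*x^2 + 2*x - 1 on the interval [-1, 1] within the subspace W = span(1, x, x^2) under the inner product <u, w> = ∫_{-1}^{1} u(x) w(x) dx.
g(x) = 8*x^2/7 + 7*x/5 - 32/35

The best approximation g ∈ W is the orthogonal projection of f onto W. Writing g = a_0 + a_1 x + a_2 x^2, the coefficients solve the normal equations G · a = b where
  G_{ij} = <φ_i, φ_j> and b_i = <f, φ_i>, with φ_0 = 1, φ_1 = x, φ_2 = x^2.
G =
  [2, 0, 2/3]
  [0, 2/3, 0]
  [2/3, 0, 2/5],
b = (-16/15, 14/15, -16/105).
Solving gives a_0 = -32/35, a_1 = 7/5, a_2 = 8/7, so
  g(x) = 8*x^2/7 + 7*x/5 - 32/35.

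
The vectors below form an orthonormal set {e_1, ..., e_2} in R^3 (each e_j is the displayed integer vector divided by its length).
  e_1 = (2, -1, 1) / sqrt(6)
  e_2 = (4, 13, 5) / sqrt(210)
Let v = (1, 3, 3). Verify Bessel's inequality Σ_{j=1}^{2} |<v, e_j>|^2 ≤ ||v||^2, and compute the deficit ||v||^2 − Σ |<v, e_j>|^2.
Σ |<v, e_j>|^2 = 584/35; ||v||^2 = 19; deficit = 81/35

Write each e_j = u_j / sqrt(<u_j, u_j>) where u_j is the displayed integer vector. Then <v, e_j> = <v, u_j> / sqrt(<u_j, u_j>), so |<v, e_j>|^2 = <v, u_j>^2 / <u_j, u_j>.
Coefficients: <v, e_1> = 2/sqrt(6), <v, e_2> = 58/sqrt(210).
Square and sum: Σ |<v, e_j>|^2 = 584/35.
Compute ||v||^2 = v·v = 19.
Deficit = 19 − 584/35 = 81/35 ≥ 0, confirming Bessel's inequality. (The deficit equals ||v − Σ <v,e_j> e_j||^2, the squared distance from v to span{e_j}.)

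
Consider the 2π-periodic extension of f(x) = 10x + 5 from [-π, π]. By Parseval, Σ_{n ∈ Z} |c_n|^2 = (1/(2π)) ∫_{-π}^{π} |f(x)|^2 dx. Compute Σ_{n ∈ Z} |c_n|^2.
Σ |c_n|^2 = 100π^2/3 + 25

Expand and integrate term by term over [-π, π]:
  ∫ (10x)^2 dx = 100·(2π^3/3); ∫ 2·10·(5)·x dx = 0 (odd integrand); ∫ 5^2 dx = 25·2π.
So (1/(2π)) ∫_{-π}^{π} (10x + 5)^2 dx = 100π^2/3 + 25 = 100π^2/3 + 25.
Parseval ⇒ Σ |c_n|^2 = 100π^2/3 + 25.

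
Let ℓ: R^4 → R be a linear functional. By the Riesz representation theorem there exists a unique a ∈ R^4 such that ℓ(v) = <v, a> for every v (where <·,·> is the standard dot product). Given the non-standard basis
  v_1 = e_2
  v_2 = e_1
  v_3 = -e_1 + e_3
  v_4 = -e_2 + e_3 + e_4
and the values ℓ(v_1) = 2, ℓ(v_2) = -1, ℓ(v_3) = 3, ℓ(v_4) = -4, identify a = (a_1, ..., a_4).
a = (-1, 2, 2, -4)

Write a = (a_1, ..., a_4) in the standard basis. For each basis vector v_i, ℓ(v_i) = <v_i, a> is a linear equation in the a_j's. Collect the n equations into a matrix system V a = ℓ, where row i of V is v_i (expressed in the standard basis). Since V is invertible (lower-triangular with 1s on the diagonal, up to permutation), solve by back-substitution:
  V =
[[0, 1, 0, 0],
 [1, 0, 0, 0],
 [-1, 0, 1, 0],
 [0, -1, 1, 1]]
  V a = (2, -1, 3, -4)
Solving gives a = (-1, 2, 2, -4).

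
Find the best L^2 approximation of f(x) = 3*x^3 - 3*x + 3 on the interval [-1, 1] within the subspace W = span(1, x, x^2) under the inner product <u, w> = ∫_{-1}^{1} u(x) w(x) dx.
g(x) = 3 - 6*x/5

The best approximation g ∈ W is the orthogonal projection of f onto W. Writing g = a_0 + a_1 x + a_2 x^2, the coefficients solve the normal equations G · a = b where
  G_{ij} = <φ_i, φ_j> and b_i = <f, φ_i>, with φ_0 = 1, φ_1 = x, φ_2 = x^2.
G =
  [2, 0, 2/3]
  [0, 2/3, 0]
  [2/3, 0, 2/5],
b = (6, -4/5, 2).
Solving gives a_0 = 3, a_1 = -6/5, a_2 = 0, so
  g(x) = 3 - 6*x/5.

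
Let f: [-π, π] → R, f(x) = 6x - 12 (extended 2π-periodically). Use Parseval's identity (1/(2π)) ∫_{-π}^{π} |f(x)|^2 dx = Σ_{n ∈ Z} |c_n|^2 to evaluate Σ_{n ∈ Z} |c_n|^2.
Σ |c_n|^2 = 12π^2 + 144

Expand and integrate term by term over [-π, π]:
  ∫ (6x)^2 dx = 36·(2π^3/3); ∫ 2·6·(-12)·x dx = 0 (odd integrand); ∫ (-12)^2 dx = 144·2π.
So (1/(2π)) ∫_{-π}^{π} (6x - 12)^2 dx = 36π^2/3 + 144 = 12π^2 + 144.
Parseval ⇒ Σ |c_n|^2 = 12π^2 + 144.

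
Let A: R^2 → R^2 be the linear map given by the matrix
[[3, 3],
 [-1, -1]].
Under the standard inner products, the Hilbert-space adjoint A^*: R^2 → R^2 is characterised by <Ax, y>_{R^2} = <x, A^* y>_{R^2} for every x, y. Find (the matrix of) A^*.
A^* = A^T =
[[3, -1],
 [3, -1]]

For real matrices with standard dot products, the defining identity <Ax, y> = <x, A^* y> gives (Ax)^T y = x^T (A^*) y, i.e. x^T A^T y = x^T (A^*) y. Since this holds for all x, y, we must have A^* = A^T. Therefore
A^* =
[[3, -1],
 [3, -1]].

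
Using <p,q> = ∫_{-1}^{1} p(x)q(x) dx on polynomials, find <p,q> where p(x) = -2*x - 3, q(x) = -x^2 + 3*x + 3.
<p,q> = -20

Expand the product: p(x)·q(x) = 2*x^3 - 3*x^2 - 15*x - 9.
∫_{-1}^{1} of each monomial x^k gives [2/(k+1) if k even, 0 if k odd]. Integrating term-by-term (or equivalently evaluating the antiderivative F(x) = x^4/2 - x^3 - 15*x^2/2 - 9*x at the endpoints):
  F(1) − F(−1) = -17 − (3) = -20.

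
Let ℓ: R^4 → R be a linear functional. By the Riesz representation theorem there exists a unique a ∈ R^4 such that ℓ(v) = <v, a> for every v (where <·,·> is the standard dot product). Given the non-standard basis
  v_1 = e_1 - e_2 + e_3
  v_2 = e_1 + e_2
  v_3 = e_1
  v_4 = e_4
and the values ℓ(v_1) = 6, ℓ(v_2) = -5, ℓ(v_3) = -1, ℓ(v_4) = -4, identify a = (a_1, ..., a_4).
a = (-1, -4, 3, -4)

Write a = (a_1, ..., a_4) in the standard basis. For each basis vector v_i, ℓ(v_i) = <v_i, a> is a linear equation in the a_j's. Collect the n equations into a matrix system V a = ℓ, where row i of V is v_i (expressed in the standard basis). Since V is invertible (lower-triangular with 1s on the diagonal, up to permutation), solve by back-substitution:
  V =
[[1, -1, 1, 0],
 [1, 1, 0, 0],
 [1, 0, 0, 0],
 [0, 0, 0, 1]]
  V a = (6, -5, -1, -4)
Solving gives a = (-1, -4, 3, -4).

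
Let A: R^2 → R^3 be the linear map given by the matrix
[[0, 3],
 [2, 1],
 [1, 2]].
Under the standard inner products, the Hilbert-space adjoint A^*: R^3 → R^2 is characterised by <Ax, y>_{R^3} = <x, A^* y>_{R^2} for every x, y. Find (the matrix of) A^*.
A^* = A^T =
[[0, 2, 1],
 [3, 1, 2]]

For real matrices with standard dot products, the defining identity <Ax, y> = <x, A^* y> gives (Ax)^T y = x^T (A^*) y, i.e. x^T A^T y = x^T (A^*) y. Since this holds for all x, y, we must have A^* = A^T. Therefore
A^* =
[[0, 2, 1],
 [3, 1, 2]].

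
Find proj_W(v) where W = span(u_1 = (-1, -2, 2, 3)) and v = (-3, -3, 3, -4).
proj_W(v) = (-1/6, -1/3, 1/3, 1/2)

Set up U = [u_1 | ... | u_1] ∈ R^(4×1). The projector onto W = col(U) is P = U (U^T U)^(-1) U^T.
Compute U^T U =
  [18],
and U^T v = (3).
Solve U^T U · c = U^T v for the coefficients: c = (1/6). The projection is proj_W(v) = U c.
Check: (v - proj_W(v)) · u_1 = 0  (should be 0).
Result: proj_W(v) = (-1/6, -1/3, 1/3, 1/2).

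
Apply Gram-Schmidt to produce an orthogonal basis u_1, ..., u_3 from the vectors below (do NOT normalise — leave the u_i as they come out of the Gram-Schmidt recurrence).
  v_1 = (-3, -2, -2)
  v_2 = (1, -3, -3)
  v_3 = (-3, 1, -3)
Orthogonal basis:
  u_1 = (-3, -2, -2)
  u_2 = (44/17, -33/17, -33/17)
  u_3 = (0, 2, -2)

Apply the Gram-Schmidt recurrence
  u_1 = v_1
  u_i = v_i − Σ_{j<i} ((v_i · u_j) / (u_j · u_j)) · u_j.

Step by step this gives:
  u_1 = (-3, -2, -2)
  u_2 = (44/17, -33/17, -33/17)
  u_3 = (0, 2, -2)

Orthogonality check:
  u_2 · u_1 = 0 (should be 0)
  u_3 · u_1 = 0 (should be 0)
  u_3 · u_2 = 0 (should be 0)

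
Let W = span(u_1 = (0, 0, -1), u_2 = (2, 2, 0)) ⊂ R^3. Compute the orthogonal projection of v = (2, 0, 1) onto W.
proj_W(v) = (1, 1, 1)

Set up U = [u_1 | ... | u_2] ∈ R^(3×2). The projector onto W = col(U) is P = U (U^T U)^(-1) U^T.
Compute U^T U =
  [1, 0]
  [0, 8],
and U^T v = (-1, 4).
Solve U^T U · c = U^T v for the coefficients: c = (-1, 1/2). The projection is proj_W(v) = U c.
Check: (v - proj_W(v)) · u_1 = 0  (should be 0).
Check: (v - proj_W(v)) · u_2 = 0  (should be 0).
Result: proj_W(v) = (1, 1, 1).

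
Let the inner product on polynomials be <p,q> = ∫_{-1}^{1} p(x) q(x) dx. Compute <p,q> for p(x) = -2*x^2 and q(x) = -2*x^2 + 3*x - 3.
<p,q> = 28/5

Expand the product: p(x)·q(x) = 4*x^4 - 6*x^3 + 6*x^2.
∫_{-1}^{1} of each monomial x^k gives [2/(k+1) if k even, 0 if k odd]. Integrating term-by-term (or equivalently evaluating the antiderivative F(x) = 4*x^5/5 - 3*x^4/2 + 2*x^3 at the endpoints):
  F(1) − F(−1) = 13/10 − (-43/10) = 28/5.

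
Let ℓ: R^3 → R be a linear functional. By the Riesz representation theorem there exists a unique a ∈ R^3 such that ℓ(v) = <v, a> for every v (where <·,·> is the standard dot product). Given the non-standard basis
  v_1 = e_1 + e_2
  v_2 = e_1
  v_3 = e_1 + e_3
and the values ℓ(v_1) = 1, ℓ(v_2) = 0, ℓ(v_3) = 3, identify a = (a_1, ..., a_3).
a = (0, 1, 3)

Write a = (a_1, ..., a_3) in the standard basis. For each basis vector v_i, ℓ(v_i) = <v_i, a> is a linear equation in the a_j's. Collect the n equations into a matrix system V a = ℓ, where row i of V is v_i (expressed in the standard basis). Since V is invertible (lower-triangular with 1s on the diagonal, up to permutation), solve by back-substitution:
  V =
[[1, 1, 0],
 [1, 0, 0],
 [1, 0, 1]]
  V a = (1, 0, 3)
Solving gives a = (0, 1, 3).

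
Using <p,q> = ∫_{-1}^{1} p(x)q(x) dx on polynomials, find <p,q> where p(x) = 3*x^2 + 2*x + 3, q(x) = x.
<p,q> = 4/3

Expand the product: p(x)·q(x) = 3*x^3 + 2*x^2 + 3*x.
∫_{-1}^{1} of each monomial x^k gives [2/(k+1) if k even, 0 if k odd]. Integrating term-by-term (or equivalently evaluating the antiderivative F(x) = 3*x^4/4 + 2*x^3/3 + 3*x^2/2 at the endpoints):
  F(1) − F(−1) = 35/12 − (19/12) = 4/3.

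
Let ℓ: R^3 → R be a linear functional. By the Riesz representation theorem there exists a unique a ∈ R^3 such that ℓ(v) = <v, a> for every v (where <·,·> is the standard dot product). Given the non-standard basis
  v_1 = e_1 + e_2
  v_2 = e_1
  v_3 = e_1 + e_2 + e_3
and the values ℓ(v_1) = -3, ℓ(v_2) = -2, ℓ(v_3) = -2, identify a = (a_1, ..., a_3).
a = (-2, -1, 1)

Write a = (a_1, ..., a_3) in the standard basis. For each basis vector v_i, ℓ(v_i) = <v_i, a> is a linear equation in the a_j's. Collect the n equations into a matrix system V a = ℓ, where row i of V is v_i (expressed in the standard basis). Since V is invertible (lower-triangular with 1s on the diagonal, up to permutation), solve by back-substitution:
  V =
[[1, 1, 0],
 [1, 0, 0],
 [1, 1, 1]]
  V a = (-3, -2, -2)
Solving gives a = (-2, -1, 1).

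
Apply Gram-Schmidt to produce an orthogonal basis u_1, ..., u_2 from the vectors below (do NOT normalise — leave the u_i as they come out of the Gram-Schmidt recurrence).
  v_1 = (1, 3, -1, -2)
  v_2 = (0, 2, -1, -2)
Orthogonal basis:
  u_1 = (1, 3, -1, -2)
  u_2 = (-11/15, -1/5, -4/15, -8/15)

Apply the Gram-Schmidt recurrence
  u_1 = v_1
  u_i = v_i − Σ_{j<i} ((v_i · u_j) / (u_j · u_j)) · u_j.

Step by step this gives:
  u_1 = (1, 3, -1, -2)
  u_2 = (-11/15, -1/5, -4/15, -8/15)

Orthogonality check:
  u_2 · u_1 = 0 (should be 0)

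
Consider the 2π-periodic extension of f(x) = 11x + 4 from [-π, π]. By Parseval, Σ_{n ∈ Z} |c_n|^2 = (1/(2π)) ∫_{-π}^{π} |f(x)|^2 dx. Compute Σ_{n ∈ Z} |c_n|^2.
Σ |c_n|^2 = 121π^2/3 + 16

Expand and integrate term by term over [-π, π]:
  ∫ (11x)^2 dx = 121·(2π^3/3); ∫ 2·11·(4)·x dx = 0 (odd integrand); ∫ 4^2 dx = 16·2π.
So (1/(2π)) ∫_{-π}^{π} (11x + 4)^2 dx = 121π^2/3 + 16 = 121π^2/3 + 16.
Parseval ⇒ Σ |c_n|^2 = 121π^2/3 + 16.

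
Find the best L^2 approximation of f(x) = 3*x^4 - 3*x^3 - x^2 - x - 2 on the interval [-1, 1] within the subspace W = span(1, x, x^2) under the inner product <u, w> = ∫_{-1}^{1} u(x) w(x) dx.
g(x) = 11*x^2/7 - 14*x/5 - 79/35

The best approximation g ∈ W is the orthogonal projection of f onto W. Writing g = a_0 + a_1 x + a_2 x^2, the coefficients solve the normal equations G · a = b where
  G_{ij} = <φ_i, φ_j> and b_i = <f, φ_i>, with φ_0 = 1, φ_1 = x, φ_2 = x^2.
G =
  [2, 0, 2/3]
  [0, 2/3, 0]
  [2/3, 0, 2/5],
b = (-52/15, -28/15, -92/105).
Solving gives a_0 = -79/35, a_1 = -14/5, a_2 = 11/7, so
  g(x) = 11*x^2/7 - 14*x/5 - 79/35.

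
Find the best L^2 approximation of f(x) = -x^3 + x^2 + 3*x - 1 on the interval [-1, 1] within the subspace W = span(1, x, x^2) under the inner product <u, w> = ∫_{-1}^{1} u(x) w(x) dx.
g(x) = x^2 + 12*x/5 - 1

The best approximation g ∈ W is the orthogonal projection of f onto W. Writing g = a_0 + a_1 x + a_2 x^2, the coefficients solve the normal equations G · a = b where
  G_{ij} = <φ_i, φ_j> and b_i = <f, φ_i>, with φ_0 = 1, φ_1 = x, φ_2 = x^2.
G =
  [2, 0, 2/3]
  [0, 2/3, 0]
  [2/3, 0, 2/5],
b = (-4/3, 8/5, -4/15).
Solving gives a_0 = -1, a_1 = 12/5, a_2 = 1, so
  g(x) = x^2 + 12*x/5 - 1.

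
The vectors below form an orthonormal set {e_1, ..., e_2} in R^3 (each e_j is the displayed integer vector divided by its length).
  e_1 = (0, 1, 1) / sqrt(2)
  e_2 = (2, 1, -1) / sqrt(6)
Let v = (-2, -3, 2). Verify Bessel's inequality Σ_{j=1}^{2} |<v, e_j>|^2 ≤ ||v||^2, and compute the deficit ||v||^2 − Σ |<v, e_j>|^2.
Σ |<v, e_j>|^2 = 14; ||v||^2 = 17; deficit = 3

Write each e_j = u_j / sqrt(<u_j, u_j>) where u_j is the displayed integer vector. Then <v, e_j> = <v, u_j> / sqrt(<u_j, u_j>), so |<v, e_j>|^2 = <v, u_j>^2 / <u_j, u_j>.
Coefficients: <v, e_1> = -1/sqrt(2), <v, e_2> = -9/sqrt(6).
Square and sum: Σ |<v, e_j>|^2 = 14.
Compute ||v||^2 = v·v = 17.
Deficit = 17 − 14 = 3 ≥ 0, confirming Bessel's inequality. (The deficit equals ||v − Σ <v,e_j> e_j||^2, the squared distance from v to span{e_j}.)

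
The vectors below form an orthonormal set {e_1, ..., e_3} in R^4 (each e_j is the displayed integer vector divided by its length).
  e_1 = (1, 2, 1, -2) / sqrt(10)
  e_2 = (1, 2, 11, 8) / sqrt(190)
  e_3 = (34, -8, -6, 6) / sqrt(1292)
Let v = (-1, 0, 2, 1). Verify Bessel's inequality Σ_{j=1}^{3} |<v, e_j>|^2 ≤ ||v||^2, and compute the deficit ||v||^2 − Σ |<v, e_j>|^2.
Σ |<v, e_j>|^2 = 98/17; ||v||^2 = 6; deficit = 4/17

Write each e_j = u_j / sqrt(<u_j, u_j>) where u_j is the displayed integer vector. Then <v, e_j> = <v, u_j> / sqrt(<u_j, u_j>), so |<v, e_j>|^2 = <v, u_j>^2 / <u_j, u_j>.
Coefficients: <v, e_1> = -1/sqrt(10), <v, e_2> = 29/sqrt(190), <v, e_3> = -40/sqrt(1292).
Square and sum: Σ |<v, e_j>|^2 = 98/17.
Compute ||v||^2 = v·v = 6.
Deficit = 6 − 98/17 = 4/17 ≥ 0, confirming Bessel's inequality. (The deficit equals ||v − Σ <v,e_j> e_j||^2, the squared distance from v to span{e_j}.)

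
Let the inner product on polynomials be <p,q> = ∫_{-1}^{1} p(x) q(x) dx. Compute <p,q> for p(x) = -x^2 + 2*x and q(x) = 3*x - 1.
<p,q> = 14/3

Expand the product: p(x)·q(x) = -3*x^3 + 7*x^2 - 2*x.
∫_{-1}^{1} of each monomial x^k gives [2/(k+1) if k even, 0 if k odd]. Integrating term-by-term (or equivalently evaluating the antiderivative F(x) = -3*x^4/4 + 7*x^3/3 - x^2 at the endpoints):
  F(1) − F(−1) = 7/12 − (-49/12) = 14/3.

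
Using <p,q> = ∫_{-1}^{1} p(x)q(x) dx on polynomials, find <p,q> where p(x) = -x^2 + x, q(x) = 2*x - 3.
<p,q> = 10/3

Expand the product: p(x)·q(x) = -2*x^3 + 5*x^2 - 3*x.
∫_{-1}^{1} of each monomial x^k gives [2/(k+1) if k even, 0 if k odd]. Integrating term-by-term (or equivalently evaluating the antiderivative F(x) = -x^4/2 + 5*x^3/3 - 3*x^2/2 at the endpoints):
  F(1) − F(−1) = -1/3 − (-11/3) = 10/3.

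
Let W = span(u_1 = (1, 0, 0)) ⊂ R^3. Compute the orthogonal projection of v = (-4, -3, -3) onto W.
proj_W(v) = (-4, 0, 0)

Set up U = [u_1 | ... | u_1] ∈ R^(3×1). The projector onto W = col(U) is P = U (U^T U)^(-1) U^T.
Compute U^T U =
  [1],
and U^T v = (-4).
Solve U^T U · c = U^T v for the coefficients: c = (-4). The projection is proj_W(v) = U c.
Check: (v - proj_W(v)) · u_1 = 0  (should be 0).
Result: proj_W(v) = (-4, 0, 0).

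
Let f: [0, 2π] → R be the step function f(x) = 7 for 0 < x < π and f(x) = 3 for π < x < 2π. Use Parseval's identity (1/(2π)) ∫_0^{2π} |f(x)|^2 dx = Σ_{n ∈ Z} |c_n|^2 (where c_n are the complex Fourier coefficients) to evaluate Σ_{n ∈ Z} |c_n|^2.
Σ |c_n|^2 = 29

Parseval equates the L^2 energy of f (normalised by 1/(2π)) with the ℓ^2 sum of its Fourier coefficients: (1/(2π)) ∫_0^{2π} |f|^2 = Σ |c_n|^2.
Compute the left side: (1/(2π)) [∫_0^π 7^2 dx + ∫_π^{2π} 3^2 dx] = (1/(2π)) · (49π + 9π) = (49 + 9)/2 = 29.
So Σ_{n ∈ Z} |c_n|^2 = 29.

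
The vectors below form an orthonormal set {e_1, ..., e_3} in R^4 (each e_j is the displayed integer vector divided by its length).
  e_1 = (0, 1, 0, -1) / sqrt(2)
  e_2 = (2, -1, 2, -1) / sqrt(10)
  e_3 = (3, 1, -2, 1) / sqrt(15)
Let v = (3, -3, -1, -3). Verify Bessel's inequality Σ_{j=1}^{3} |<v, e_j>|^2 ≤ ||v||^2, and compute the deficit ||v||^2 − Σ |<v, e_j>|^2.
Σ |<v, e_j>|^2 = 35/3; ||v||^2 = 28; deficit = 49/3

Write each e_j = u_j / sqrt(<u_j, u_j>) where u_j is the displayed integer vector. Then <v, e_j> = <v, u_j> / sqrt(<u_j, u_j>), so |<v, e_j>|^2 = <v, u_j>^2 / <u_j, u_j>.
Coefficients: <v, e_1> = 0/sqrt(2), <v, e_2> = 10/sqrt(10), <v, e_3> = 5/sqrt(15).
Square and sum: Σ |<v, e_j>|^2 = 35/3.
Compute ||v||^2 = v·v = 28.
Deficit = 28 − 35/3 = 49/3 ≥ 0, confirming Bessel's inequality. (The deficit equals ||v − Σ <v,e_j> e_j||^2, the squared distance from v to span{e_j}.)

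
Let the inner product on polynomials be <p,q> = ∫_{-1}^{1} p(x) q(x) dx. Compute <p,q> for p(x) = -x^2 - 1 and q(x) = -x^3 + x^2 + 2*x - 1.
<p,q> = 8/5

Expand the product: p(x)·q(x) = x^5 - x^4 - x^3 - 2*x + 1.
∫_{-1}^{1} of each monomial x^k gives [2/(k+1) if k even, 0 if k odd]. Integrating term-by-term (or equivalently evaluating the antiderivative F(x) = x^6/6 - x^5/5 - x^4/4 - x^2 + x at the endpoints):
  F(1) − F(−1) = -17/60 − (-113/60) = 8/5.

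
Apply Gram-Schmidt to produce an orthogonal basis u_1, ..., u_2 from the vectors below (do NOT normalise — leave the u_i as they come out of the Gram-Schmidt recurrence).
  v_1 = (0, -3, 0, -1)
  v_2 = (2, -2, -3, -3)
Orthogonal basis:
  u_1 = (0, -3, 0, -1)
  u_2 = (2, 7/10, -3, -21/10)

Apply the Gram-Schmidt recurrence
  u_1 = v_1
  u_i = v_i − Σ_{j<i} ((v_i · u_j) / (u_j · u_j)) · u_j.

Step by step this gives:
  u_1 = (0, -3, 0, -1)
  u_2 = (2, 7/10, -3, -21/10)

Orthogonality check:
  u_2 · u_1 = 0 (should be 0)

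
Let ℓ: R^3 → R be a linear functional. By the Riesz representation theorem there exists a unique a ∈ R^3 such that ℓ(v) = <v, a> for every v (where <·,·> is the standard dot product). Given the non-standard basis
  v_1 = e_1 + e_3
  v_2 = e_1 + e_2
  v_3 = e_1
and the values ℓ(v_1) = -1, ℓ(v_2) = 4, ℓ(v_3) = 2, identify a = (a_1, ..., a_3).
a = (2, 2, -3)

Write a = (a_1, ..., a_3) in the standard basis. For each basis vector v_i, ℓ(v_i) = <v_i, a> is a linear equation in the a_j's. Collect the n equations into a matrix system V a = ℓ, where row i of V is v_i (expressed in the standard basis). Since V is invertible (lower-triangular with 1s on the diagonal, up to permutation), solve by back-substitution:
  V =
[[1, 0, 1],
 [1, 1, 0],
 [1, 0, 0]]
  V a = (-1, 4, 2)
Solving gives a = (2, 2, -3).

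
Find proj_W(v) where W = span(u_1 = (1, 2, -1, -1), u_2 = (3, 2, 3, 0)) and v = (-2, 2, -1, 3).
proj_W(v) = (-85/138, -5/23, -125/138, -10/69)

Set up U = [u_1 | ... | u_2] ∈ R^(4×2). The projector onto W = col(U) is P = U (U^T U)^(-1) U^T.
Compute U^T U =
  [7, 4]
  [4, 22],
and U^T v = (0, -5).
Solve U^T U · c = U^T v for the coefficients: c = (10/69, -35/138). The projection is proj_W(v) = U c.
Check: (v - proj_W(v)) · u_1 = 0  (should be 0).
Check: (v - proj_W(v)) · u_2 = 0  (should be 0).
Result: proj_W(v) = (-85/138, -5/23, -125/138, -10/69).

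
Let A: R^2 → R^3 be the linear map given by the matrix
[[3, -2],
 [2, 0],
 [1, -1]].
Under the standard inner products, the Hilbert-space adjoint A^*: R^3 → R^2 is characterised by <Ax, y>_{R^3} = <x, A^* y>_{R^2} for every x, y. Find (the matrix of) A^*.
A^* = A^T =
[[3, 2, 1],
 [-2, 0, -1]]

For real matrices with standard dot products, the defining identity <Ax, y> = <x, A^* y> gives (Ax)^T y = x^T (A^*) y, i.e. x^T A^T y = x^T (A^*) y. Since this holds for all x, y, we must have A^* = A^T. Therefore
A^* =
[[3, 2, 1],
 [-2, 0, -1]].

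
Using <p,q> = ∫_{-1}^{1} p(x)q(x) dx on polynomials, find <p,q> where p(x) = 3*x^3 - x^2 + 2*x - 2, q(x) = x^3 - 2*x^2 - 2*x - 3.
<p,q> = 492/35

Expand the product: p(x)·q(x) = 3*x^6 - 7*x^5 - 2*x^4 - 13*x^3 + 3*x^2 - 2*x + 6.
∫_{-1}^{1} of each monomial x^k gives [2/(k+1) if k even, 0 if k odd]. Integrating term-by-term (or equivalently evaluating the antiderivative F(x) = 3*x^7/7 - 7*x^6/6 - 2*x^5/5 - 13*x^4/4 + x^3 - x^2 + 6*x at the endpoints):
  F(1) − F(−1) = 677/420 − (-5227/420) = 492/35.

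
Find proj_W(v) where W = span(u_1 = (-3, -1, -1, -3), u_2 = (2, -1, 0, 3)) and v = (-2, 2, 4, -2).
proj_W(v) = (-5/7, 20/7, 1, -18/7)

Set up U = [u_1 | ... | u_2] ∈ R^(4×2). The projector onto W = col(U) is P = U (U^T U)^(-1) U^T.
Compute U^T U =
  [20, -14]
  [-14, 14],
and U^T v = (6, -12).
Solve U^T U · c = U^T v for the coefficients: c = (-1, -13/7). The projection is proj_W(v) = U c.
Check: (v - proj_W(v)) · u_1 = 0  (should be 0).
Check: (v - proj_W(v)) · u_2 = 0  (should be 0).
Result: proj_W(v) = (-5/7, 20/7, 1, -18/7).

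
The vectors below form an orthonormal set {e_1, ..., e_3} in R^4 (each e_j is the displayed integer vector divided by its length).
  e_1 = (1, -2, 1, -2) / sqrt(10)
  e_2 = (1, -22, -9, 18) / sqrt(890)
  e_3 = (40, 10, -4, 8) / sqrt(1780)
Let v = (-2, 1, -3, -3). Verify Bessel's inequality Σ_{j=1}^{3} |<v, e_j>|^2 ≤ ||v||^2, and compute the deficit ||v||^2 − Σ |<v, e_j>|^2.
Σ |<v, e_j>|^2 = 34/5; ||v||^2 = 23; deficit = 81/5

Write each e_j = u_j / sqrt(<u_j, u_j>) where u_j is the displayed integer vector. Then <v, e_j> = <v, u_j> / sqrt(<u_j, u_j>), so |<v, e_j>|^2 = <v, u_j>^2 / <u_j, u_j>.
Coefficients: <v, e_1> = -1/sqrt(10), <v, e_2> = -51/sqrt(890), <v, e_3> = -82/sqrt(1780).
Square and sum: Σ |<v, e_j>|^2 = 34/5.
Compute ||v||^2 = v·v = 23.
Deficit = 23 − 34/5 = 81/5 ≥ 0, confirming Bessel's inequality. (The deficit equals ||v − Σ <v,e_j> e_j||^2, the squared distance from v to span{e_j}.)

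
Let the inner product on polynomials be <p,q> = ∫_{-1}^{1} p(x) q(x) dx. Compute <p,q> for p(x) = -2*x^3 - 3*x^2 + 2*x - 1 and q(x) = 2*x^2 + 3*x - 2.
<p,q> = 88/15

Expand the product: p(x)·q(x) = -4*x^5 - 12*x^4 - x^3 + 10*x^2 - 7*x + 2.
∫_{-1}^{1} of each monomial x^k gives [2/(k+1) if k even, 0 if k odd]. Integrating term-by-term (or equivalently evaluating the antiderivative F(x) = -2*x^6/3 - 12*x^5/5 - x^4/4 + 10*x^3/3 - 7*x^2/2 + 2*x at the endpoints):
  F(1) − F(−1) = -89/60 − (-147/20) = 88/15.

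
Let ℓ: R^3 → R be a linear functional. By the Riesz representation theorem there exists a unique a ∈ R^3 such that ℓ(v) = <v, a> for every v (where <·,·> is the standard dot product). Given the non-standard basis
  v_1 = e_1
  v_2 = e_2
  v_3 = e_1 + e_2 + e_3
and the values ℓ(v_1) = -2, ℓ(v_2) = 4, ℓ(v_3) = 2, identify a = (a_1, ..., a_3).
a = (-2, 4, 0)

Write a = (a_1, ..., a_3) in the standard basis. For each basis vector v_i, ℓ(v_i) = <v_i, a> is a linear equation in the a_j's. Collect the n equations into a matrix system V a = ℓ, where row i of V is v_i (expressed in the standard basis). Since V is invertible (lower-triangular with 1s on the diagonal, up to permutation), solve by back-substitution:
  V =
[[1, 0, 0],
 [0, 1, 0],
 [1, 1, 1]]
  V a = (-2, 4, 2)
Solving gives a = (-2, 4, 0).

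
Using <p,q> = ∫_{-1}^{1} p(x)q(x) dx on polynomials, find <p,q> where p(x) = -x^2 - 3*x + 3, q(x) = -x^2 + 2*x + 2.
<p,q> = 76/15

Expand the product: p(x)·q(x) = x^4 + x^3 - 11*x^2 + 6.
∫_{-1}^{1} of each monomial x^k gives [2/(k+1) if k even, 0 if k odd]. Integrating term-by-term (or equivalently evaluating the antiderivative F(x) = x^5/5 + x^4/4 - 11*x^3/3 + 6*x at the endpoints):
  F(1) − F(−1) = 167/60 − (-137/60) = 76/15.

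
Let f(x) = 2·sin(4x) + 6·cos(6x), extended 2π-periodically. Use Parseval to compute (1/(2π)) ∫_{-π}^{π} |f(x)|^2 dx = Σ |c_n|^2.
Σ |c_n|^2 = 20

Expand |f|^2 and use orthogonality of {sin(nx), cos(mx)} on [-π, π]:
  ∫_{-π}^{π} sin(nx)^2 dx = π, ∫ cos(mx)^2 dx = π, and cross terms integrate to 0.
So ∫_{-π}^{π} f(x)^2 dx = 2^2 · π + 6^2 · π = (4 + 36)π.
Divide by 2π: (4 + 36)/2 = 20.
By Parseval, this equals Σ |c_n|^2.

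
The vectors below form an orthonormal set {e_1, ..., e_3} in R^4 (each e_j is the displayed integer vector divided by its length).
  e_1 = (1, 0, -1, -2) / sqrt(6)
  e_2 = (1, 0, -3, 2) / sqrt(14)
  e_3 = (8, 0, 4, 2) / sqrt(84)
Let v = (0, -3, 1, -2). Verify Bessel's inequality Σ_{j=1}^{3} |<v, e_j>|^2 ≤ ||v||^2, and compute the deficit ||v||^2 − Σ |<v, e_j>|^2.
Σ |<v, e_j>|^2 = 5; ||v||^2 = 14; deficit = 9

Write each e_j = u_j / sqrt(<u_j, u_j>) where u_j is the displayed integer vector. Then <v, e_j> = <v, u_j> / sqrt(<u_j, u_j>), so |<v, e_j>|^2 = <v, u_j>^2 / <u_j, u_j>.
Coefficients: <v, e_1> = 3/sqrt(6), <v, e_2> = -7/sqrt(14), <v, e_3> = 0/sqrt(84).
Square and sum: Σ |<v, e_j>|^2 = 5.
Compute ||v||^2 = v·v = 14.
Deficit = 14 − 5 = 9 ≥ 0, confirming Bessel's inequality. (The deficit equals ||v − Σ <v,e_j> e_j||^2, the squared distance from v to span{e_j}.)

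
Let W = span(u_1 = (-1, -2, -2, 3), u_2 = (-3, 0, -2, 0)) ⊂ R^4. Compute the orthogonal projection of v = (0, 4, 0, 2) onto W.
proj_W(v) = (-16/185, 52/185, 24/185, -78/185)

Set up U = [u_1 | ... | u_2] ∈ R^(4×2). The projector onto W = col(U) is P = U (U^T U)^(-1) U^T.
Compute U^T U =
  [18, 7]
  [7, 13],
and U^T v = (-2, 0).
Solve U^T U · c = U^T v for the coefficients: c = (-26/185, 14/185). The projection is proj_W(v) = U c.
Check: (v - proj_W(v)) · u_1 = 0  (should be 0).
Check: (v - proj_W(v)) · u_2 = 0  (should be 0).
Result: proj_W(v) = (-16/185, 52/185, 24/185, -78/185).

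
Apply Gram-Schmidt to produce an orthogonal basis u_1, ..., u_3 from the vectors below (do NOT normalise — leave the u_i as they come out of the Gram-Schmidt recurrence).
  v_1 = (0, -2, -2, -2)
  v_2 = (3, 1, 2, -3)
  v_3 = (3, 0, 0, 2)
Orthogonal basis:
  u_1 = (0, -2, -2, -2)
  u_2 = (3, 1, 2, -3)
  u_3 = (60/23, -55/69, -64/69, 119/69)

Apply the Gram-Schmidt recurrence
  u_1 = v_1
  u_i = v_i − Σ_{j<i} ((v_i · u_j) / (u_j · u_j)) · u_j.

Step by step this gives:
  u_1 = (0, -2, -2, -2)
  u_2 = (3, 1, 2, -3)
  u_3 = (60/23, -55/69, -64/69, 119/69)

Orthogonality check:
  u_2 · u_1 = 0 (should be 0)
  u_3 · u_1 = 0 (should be 0)
  u_3 · u_2 = 0 (should be 0)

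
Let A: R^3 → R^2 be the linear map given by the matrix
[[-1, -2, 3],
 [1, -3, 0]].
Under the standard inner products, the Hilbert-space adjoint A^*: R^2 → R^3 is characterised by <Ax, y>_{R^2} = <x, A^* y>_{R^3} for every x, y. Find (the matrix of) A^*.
A^* = A^T =
[[-1, 1],
 [-2, -3],
 [3, 0]]

For real matrices with standard dot products, the defining identity <Ax, y> = <x, A^* y> gives (Ax)^T y = x^T (A^*) y, i.e. x^T A^T y = x^T (A^*) y. Since this holds for all x, y, we must have A^* = A^T. Therefore
A^* =
[[-1, 1],
 [-2, -3],
 [3, 0]].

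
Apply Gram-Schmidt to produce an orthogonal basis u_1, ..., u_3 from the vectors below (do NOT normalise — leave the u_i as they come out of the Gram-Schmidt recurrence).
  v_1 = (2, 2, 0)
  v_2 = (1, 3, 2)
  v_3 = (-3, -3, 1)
Orthogonal basis:
  u_1 = (2, 2, 0)
  u_2 = (-1, 1, 2)
  u_3 = (1/3, -1/3, 1/3)

Apply the Gram-Schmidt recurrence
  u_1 = v_1
  u_i = v_i − Σ_{j<i} ((v_i · u_j) / (u_j · u_j)) · u_j.

Step by step this gives:
  u_1 = (2, 2, 0)
  u_2 = (-1, 1, 2)
  u_3 = (1/3, -1/3, 1/3)

Orthogonality check:
  u_2 · u_1 = 0 (should be 0)
  u_3 · u_1 = 0 (should be 0)
  u_3 · u_2 = 0 (should be 0)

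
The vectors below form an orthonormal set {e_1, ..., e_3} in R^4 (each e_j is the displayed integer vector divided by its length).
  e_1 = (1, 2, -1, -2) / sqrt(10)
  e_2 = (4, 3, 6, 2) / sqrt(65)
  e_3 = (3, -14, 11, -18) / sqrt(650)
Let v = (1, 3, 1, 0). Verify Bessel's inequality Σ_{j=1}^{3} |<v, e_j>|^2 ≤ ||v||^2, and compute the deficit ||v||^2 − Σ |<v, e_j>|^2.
Σ |<v, e_j>|^2 = 259/25; ||v||^2 = 11; deficit = 16/25

Write each e_j = u_j / sqrt(<u_j, u_j>) where u_j is the displayed integer vector. Then <v, e_j> = <v, u_j> / sqrt(<u_j, u_j>), so |<v, e_j>|^2 = <v, u_j>^2 / <u_j, u_j>.
Coefficients: <v, e_1> = 6/sqrt(10), <v, e_2> = 19/sqrt(65), <v, e_3> = -28/sqrt(650).
Square and sum: Σ |<v, e_j>|^2 = 259/25.
Compute ||v||^2 = v·v = 11.
Deficit = 11 − 259/25 = 16/25 ≥ 0, confirming Bessel's inequality. (The deficit equals ||v − Σ <v,e_j> e_j||^2, the squared distance from v to span{e_j}.)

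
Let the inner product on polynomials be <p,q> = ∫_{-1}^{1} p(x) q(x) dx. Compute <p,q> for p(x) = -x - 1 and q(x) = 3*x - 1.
<p,q> = 0

Expand the product: p(x)·q(x) = -3*x^2 - 2*x + 1.
∫_{-1}^{1} of each monomial x^k gives [2/(k+1) if k even, 0 if k odd]. Integrating term-by-term (or equivalently evaluating the antiderivative F(x) = -x^3 - x^2 + x at the endpoints):
  F(1) − F(−1) = -1 − (-1) = 0.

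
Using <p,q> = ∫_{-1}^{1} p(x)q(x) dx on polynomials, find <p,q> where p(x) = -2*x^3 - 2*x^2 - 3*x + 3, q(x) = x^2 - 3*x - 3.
<p,q> = -22/5

Expand the product: p(x)·q(x) = -2*x^5 + 4*x^4 + 9*x^3 + 18*x^2 - 9.
∫_{-1}^{1} of each monomial x^k gives [2/(k+1) if k even, 0 if k odd]. Integrating term-by-term (or equivalently evaluating the antiderivative F(x) = -x^6/3 + 4*x^5/5 + 9*x^4/4 + 6*x^3 - 9*x at the endpoints):
  F(1) − F(−1) = -17/60 − (247/60) = -22/5.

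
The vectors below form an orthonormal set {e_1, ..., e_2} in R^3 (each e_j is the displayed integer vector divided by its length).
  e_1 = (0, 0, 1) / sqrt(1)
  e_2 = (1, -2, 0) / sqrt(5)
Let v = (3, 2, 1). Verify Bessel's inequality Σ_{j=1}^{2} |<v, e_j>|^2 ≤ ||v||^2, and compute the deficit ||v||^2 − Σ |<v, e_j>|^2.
Σ |<v, e_j>|^2 = 6/5; ||v||^2 = 14; deficit = 64/5

Write each e_j = u_j / sqrt(<u_j, u_j>) where u_j is the displayed integer vector. Then <v, e_j> = <v, u_j> / sqrt(<u_j, u_j>), so |<v, e_j>|^2 = <v, u_j>^2 / <u_j, u_j>.
Coefficients: <v, e_1> = 1/sqrt(1), <v, e_2> = -1/sqrt(5).
Square and sum: Σ |<v, e_j>|^2 = 6/5.
Compute ||v||^2 = v·v = 14.
Deficit = 14 − 6/5 = 64/5 ≥ 0, confirming Bessel's inequality. (The deficit equals ||v − Σ <v,e_j> e_j||^2, the squared distance from v to span{e_j}.)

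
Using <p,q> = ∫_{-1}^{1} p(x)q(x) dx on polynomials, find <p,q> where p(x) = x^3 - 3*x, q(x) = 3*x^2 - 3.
<p,q> = 0

Expand the product: p(x)·q(x) = 3*x^5 - 12*x^3 + 9*x.
∫_{-1}^{1} of each monomial x^k gives [2/(k+1) if k even, 0 if k odd]. Integrating term-by-term (or equivalently evaluating the antiderivative F(x) = x^6/2 - 3*x^4 + 9*x^2/2 at the endpoints):
  F(1) − F(−1) = 2 − (2) = 0.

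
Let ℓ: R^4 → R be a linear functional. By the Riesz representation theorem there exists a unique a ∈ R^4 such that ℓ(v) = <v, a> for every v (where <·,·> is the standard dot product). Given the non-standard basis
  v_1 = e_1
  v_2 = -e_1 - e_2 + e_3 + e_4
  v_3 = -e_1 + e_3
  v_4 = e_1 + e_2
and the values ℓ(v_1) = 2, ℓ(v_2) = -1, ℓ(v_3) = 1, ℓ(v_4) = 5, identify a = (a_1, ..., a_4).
a = (2, 3, 3, 1)

Write a = (a_1, ..., a_4) in the standard basis. For each basis vector v_i, ℓ(v_i) = <v_i, a> is a linear equation in the a_j's. Collect the n equations into a matrix system V a = ℓ, where row i of V is v_i (expressed in the standard basis). Since V is invertible (lower-triangular with 1s on the diagonal, up to permutation), solve by back-substitution:
  V =
[[1, 0, 0, 0],
 [-1, -1, 1, 1],
 [-1, 0, 1, 0],
 [1, 1, 0, 0]]
  V a = (2, -1, 1, 5)
Solving gives a = (2, 3, 3, 1).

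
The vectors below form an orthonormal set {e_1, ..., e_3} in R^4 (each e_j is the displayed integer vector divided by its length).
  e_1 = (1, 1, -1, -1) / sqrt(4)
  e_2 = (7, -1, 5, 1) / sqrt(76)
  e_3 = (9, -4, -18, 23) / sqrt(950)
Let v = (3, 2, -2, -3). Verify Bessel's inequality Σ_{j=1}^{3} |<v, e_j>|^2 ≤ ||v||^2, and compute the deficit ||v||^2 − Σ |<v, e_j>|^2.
Σ |<v, e_j>|^2 = 642/25; ||v||^2 = 26; deficit = 8/25

Write each e_j = u_j / sqrt(<u_j, u_j>) where u_j is the displayed integer vector. Then <v, e_j> = <v, u_j> / sqrt(<u_j, u_j>), so |<v, e_j>|^2 = <v, u_j>^2 / <u_j, u_j>.
Coefficients: <v, e_1> = 10/sqrt(4), <v, e_2> = 6/sqrt(76), <v, e_3> = -14/sqrt(950).
Square and sum: Σ |<v, e_j>|^2 = 642/25.
Compute ||v||^2 = v·v = 26.
Deficit = 26 − 642/25 = 8/25 ≥ 0, confirming Bessel's inequality. (The deficit equals ||v − Σ <v,e_j> e_j||^2, the squared distance from v to span{e_j}.)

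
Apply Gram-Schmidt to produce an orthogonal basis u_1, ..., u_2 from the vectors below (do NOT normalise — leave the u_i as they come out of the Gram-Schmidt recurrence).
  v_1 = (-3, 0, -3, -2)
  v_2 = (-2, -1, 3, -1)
Orthogonal basis:
  u_1 = (-3, 0, -3, -2)
  u_2 = (-47/22, -1, 63/22, -12/11)

Apply the Gram-Schmidt recurrence
  u_1 = v_1
  u_i = v_i − Σ_{j<i} ((v_i · u_j) / (u_j · u_j)) · u_j.

Step by step this gives:
  u_1 = (-3, 0, -3, -2)
  u_2 = (-47/22, -1, 63/22, -12/11)

Orthogonality check:
  u_2 · u_1 = 0 (should be 0)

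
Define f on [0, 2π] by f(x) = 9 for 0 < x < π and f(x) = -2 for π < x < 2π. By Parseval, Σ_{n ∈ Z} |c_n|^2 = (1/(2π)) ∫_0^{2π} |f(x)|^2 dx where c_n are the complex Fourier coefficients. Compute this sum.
Σ |c_n|^2 = 85/2

Parseval equates the L^2 energy of f (normalised by 1/(2π)) with the ℓ^2 sum of its Fourier coefficients: (1/(2π)) ∫_0^{2π} |f|^2 = Σ |c_n|^2.
Compute the left side: (1/(2π)) [∫_0^π 9^2 dx + ∫_π^{2π} (-2)^2 dx] = (1/(2π)) · (81π + 4π) = (81 + 4)/2 = 85/2.
So Σ_{n ∈ Z} |c_n|^2 = 85/2.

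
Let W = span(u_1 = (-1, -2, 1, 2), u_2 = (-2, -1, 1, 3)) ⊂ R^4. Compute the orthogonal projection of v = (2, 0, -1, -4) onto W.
proj_W(v) = (76/29, 5/29, -27/29, -103/29)

Set up U = [u_1 | ... | u_2] ∈ R^(4×2). The projector onto W = col(U) is P = U (U^T U)^(-1) U^T.
Compute U^T U =
  [10, 11]
  [11, 15],
and U^T v = (-11, -17).
Solve U^T U · c = U^T v for the coefficients: c = (22/29, -49/29). The projection is proj_W(v) = U c.
Check: (v - proj_W(v)) · u_1 = 0  (should be 0).
Check: (v - proj_W(v)) · u_2 = 0  (should be 0).
Result: proj_W(v) = (76/29, 5/29, -27/29, -103/29).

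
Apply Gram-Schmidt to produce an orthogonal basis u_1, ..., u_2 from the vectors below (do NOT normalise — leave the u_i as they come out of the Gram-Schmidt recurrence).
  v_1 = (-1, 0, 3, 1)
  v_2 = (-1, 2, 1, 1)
Orthogonal basis:
  u_1 = (-1, 0, 3, 1)
  u_2 = (-6/11, 2, -4/11, 6/11)

Apply the Gram-Schmidt recurrence
  u_1 = v_1
  u_i = v_i − Σ_{j<i} ((v_i · u_j) / (u_j · u_j)) · u_j.

Step by step this gives:
  u_1 = (-1, 0, 3, 1)
  u_2 = (-6/11, 2, -4/11, 6/11)

Orthogonality check:
  u_2 · u_1 = 0 (should be 0)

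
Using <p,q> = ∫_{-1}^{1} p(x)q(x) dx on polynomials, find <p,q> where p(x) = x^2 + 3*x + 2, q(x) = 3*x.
<p,q> = 6

Expand the product: p(x)·q(x) = 3*x^3 + 9*x^2 + 6*x.
∫_{-1}^{1} of each monomial x^k gives [2/(k+1) if k even, 0 if k odd]. Integrating term-by-term (or equivalently evaluating the antiderivative F(x) = 3*x^4/4 + 3*x^3 + 3*x^2 at the endpoints):
  F(1) − F(−1) = 27/4 − (3/4) = 6.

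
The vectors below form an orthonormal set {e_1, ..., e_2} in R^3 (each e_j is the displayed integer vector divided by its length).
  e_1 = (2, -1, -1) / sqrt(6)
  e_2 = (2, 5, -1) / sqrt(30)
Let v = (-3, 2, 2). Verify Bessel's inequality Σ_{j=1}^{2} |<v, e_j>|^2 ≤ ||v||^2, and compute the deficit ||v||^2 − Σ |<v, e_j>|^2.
Σ |<v, e_j>|^2 = 84/5; ||v||^2 = 17; deficit = 1/5

Write each e_j = u_j / sqrt(<u_j, u_j>) where u_j is the displayed integer vector. Then <v, e_j> = <v, u_j> / sqrt(<u_j, u_j>), so |<v, e_j>|^2 = <v, u_j>^2 / <u_j, u_j>.
Coefficients: <v, e_1> = -10/sqrt(6), <v, e_2> = 2/sqrt(30).
Square and sum: Σ |<v, e_j>|^2 = 84/5.
Compute ||v||^2 = v·v = 17.
Deficit = 17 − 84/5 = 1/5 ≥ 0, confirming Bessel's inequality. (The deficit equals ||v − Σ <v,e_j> e_j||^2, the squared distance from v to span{e_j}.)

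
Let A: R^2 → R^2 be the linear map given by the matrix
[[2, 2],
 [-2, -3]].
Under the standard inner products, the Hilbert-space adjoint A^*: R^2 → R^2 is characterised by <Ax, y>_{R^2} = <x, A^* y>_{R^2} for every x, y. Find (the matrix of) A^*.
A^* = A^T =
[[2, -2],
 [2, -3]]

For real matrices with standard dot products, the defining identity <Ax, y> = <x, A^* y> gives (Ax)^T y = x^T (A^*) y, i.e. x^T A^T y = x^T (A^*) y. Since this holds for all x, y, we must have A^* = A^T. Therefore
A^* =
[[2, -2],
 [2, -3]].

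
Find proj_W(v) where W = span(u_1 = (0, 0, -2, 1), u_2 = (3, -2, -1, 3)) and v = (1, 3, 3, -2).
proj_W(v) = (-2/3, 4/9, 134/45, -92/45)

Set up U = [u_1 | ... | u_2] ∈ R^(4×2). The projector onto W = col(U) is P = U (U^T U)^(-1) U^T.
Compute U^T U =
  [5, 5]
  [5, 23],
and U^T v = (-8, -12).
Solve U^T U · c = U^T v for the coefficients: c = (-62/45, -2/9). The projection is proj_W(v) = U c.
Check: (v - proj_W(v)) · u_1 = 0  (should be 0).
Check: (v - proj_W(v)) · u_2 = 0  (should be 0).
Result: proj_W(v) = (-2/3, 4/9, 134/45, -92/45).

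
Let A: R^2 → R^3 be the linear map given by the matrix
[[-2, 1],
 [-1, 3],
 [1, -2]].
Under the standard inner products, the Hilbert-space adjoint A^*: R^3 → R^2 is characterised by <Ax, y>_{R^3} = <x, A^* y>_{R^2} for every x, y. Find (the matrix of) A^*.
A^* = A^T =
[[-2, -1, 1],
 [1, 3, -2]]

For real matrices with standard dot products, the defining identity <Ax, y> = <x, A^* y> gives (Ax)^T y = x^T (A^*) y, i.e. x^T A^T y = x^T (A^*) y. Since this holds for all x, y, we must have A^* = A^T. Therefore
A^* =
[[-2, -1, 1],
 [1, 3, -2]].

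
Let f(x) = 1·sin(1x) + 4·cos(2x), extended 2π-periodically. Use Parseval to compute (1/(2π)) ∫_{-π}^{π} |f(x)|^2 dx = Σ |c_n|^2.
Σ |c_n|^2 = 17/2

Expand |f|^2 and use orthogonality of {sin(nx), cos(mx)} on [-π, π]:
  ∫_{-π}^{π} sin(nx)^2 dx = π, ∫ cos(mx)^2 dx = π, and cross terms integrate to 0.
So ∫_{-π}^{π} f(x)^2 dx = 1^2 · π + 4^2 · π = (1 + 16)π.
Divide by 2π: (1 + 16)/2 = 17/2.
By Parseval, this equals Σ |c_n|^2.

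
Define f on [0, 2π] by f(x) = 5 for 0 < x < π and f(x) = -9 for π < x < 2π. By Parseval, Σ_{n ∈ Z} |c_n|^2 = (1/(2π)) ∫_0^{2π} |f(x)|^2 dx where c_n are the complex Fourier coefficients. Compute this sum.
Σ |c_n|^2 = 53

Parseval equates the L^2 energy of f (normalised by 1/(2π)) with the ℓ^2 sum of its Fourier coefficients: (1/(2π)) ∫_0^{2π} |f|^2 = Σ |c_n|^2.
Compute the left side: (1/(2π)) [∫_0^π 5^2 dx + ∫_π^{2π} (-9)^2 dx] = (1/(2π)) · (25π + 81π) = (25 + 81)/2 = 53.
So Σ_{n ∈ Z} |c_n|^2 = 53.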